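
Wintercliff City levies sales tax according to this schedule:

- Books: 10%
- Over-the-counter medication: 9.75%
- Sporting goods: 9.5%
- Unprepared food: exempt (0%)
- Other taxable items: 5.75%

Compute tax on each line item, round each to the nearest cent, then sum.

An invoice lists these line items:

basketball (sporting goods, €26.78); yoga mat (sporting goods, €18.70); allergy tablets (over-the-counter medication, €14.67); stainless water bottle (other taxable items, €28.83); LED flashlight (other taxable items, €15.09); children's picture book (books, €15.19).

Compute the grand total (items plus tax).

€129.06

Basketball €26.78: sporting goods → 9.5% → €2.54
Yoga mat €18.70: sporting goods → 9.5% → €1.78
Allergy tablets €14.67: over-the-counter medication → 9.75% → €1.43
Stainless water bottle €28.83: other taxable items → 5.75% → €1.66
LED flashlight €15.09: other taxable items → 5.75% → €0.87
Children's picture book €15.19: books → 10% → €1.52
Subtotal = €119.26; tax = €9.80; total due = €129.06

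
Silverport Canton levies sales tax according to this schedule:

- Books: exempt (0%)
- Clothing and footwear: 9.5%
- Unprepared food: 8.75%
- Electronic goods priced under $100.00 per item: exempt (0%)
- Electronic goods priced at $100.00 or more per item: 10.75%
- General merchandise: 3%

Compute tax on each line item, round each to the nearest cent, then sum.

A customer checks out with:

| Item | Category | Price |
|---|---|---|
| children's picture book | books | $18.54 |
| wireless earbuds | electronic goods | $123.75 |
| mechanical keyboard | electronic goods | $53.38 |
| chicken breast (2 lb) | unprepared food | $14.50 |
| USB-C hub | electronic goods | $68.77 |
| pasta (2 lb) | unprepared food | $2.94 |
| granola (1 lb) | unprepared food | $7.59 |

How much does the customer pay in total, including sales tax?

$304.96

Children's picture book $18.54: books → 0% → $0.00
Wireless earbuds $123.75: electronic goods, $100.00 or more → 10.75% → $13.30
Mechanical keyboard $53.38: electronic goods, under $100.00 → 0% → $0.00
Chicken breast (2 lb) $14.50: unprepared food → 8.75% → $1.27
USB-C hub $68.77: electronic goods, under $100.00 → 0% → $0.00
Pasta (2 lb) $2.94: unprepared food → 8.75% → $0.26
Granola (1 lb) $7.59: unprepared food → 8.75% → $0.66
Subtotal = $289.47; tax = $15.49; total due = $304.96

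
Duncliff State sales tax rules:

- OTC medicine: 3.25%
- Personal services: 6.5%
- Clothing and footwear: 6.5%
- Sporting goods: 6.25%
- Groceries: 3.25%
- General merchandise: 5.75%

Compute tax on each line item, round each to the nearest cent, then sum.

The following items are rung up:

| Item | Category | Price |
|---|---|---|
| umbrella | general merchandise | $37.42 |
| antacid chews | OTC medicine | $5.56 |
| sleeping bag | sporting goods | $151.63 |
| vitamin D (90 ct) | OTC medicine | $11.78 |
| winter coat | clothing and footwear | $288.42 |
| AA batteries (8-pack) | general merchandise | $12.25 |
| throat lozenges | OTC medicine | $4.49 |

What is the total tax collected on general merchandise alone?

Umbrella $37.42: general merchandise → 5.75% → $2.15
AA batteries (8-pack) $12.25: general merchandise → 5.75% → $0.70
Tax on general merchandise = $2.15 + $0.70 = $2.85

$2.85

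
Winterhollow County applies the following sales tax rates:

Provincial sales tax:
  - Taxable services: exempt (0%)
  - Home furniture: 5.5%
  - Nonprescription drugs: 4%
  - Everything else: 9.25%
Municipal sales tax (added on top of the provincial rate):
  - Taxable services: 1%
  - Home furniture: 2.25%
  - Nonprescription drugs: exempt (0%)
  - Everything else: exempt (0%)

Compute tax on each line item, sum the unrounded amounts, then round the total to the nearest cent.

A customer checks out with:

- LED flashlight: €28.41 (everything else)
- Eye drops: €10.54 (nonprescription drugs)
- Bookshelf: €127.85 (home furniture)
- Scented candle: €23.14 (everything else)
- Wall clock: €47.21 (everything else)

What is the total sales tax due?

LED flashlight €28.41: everything else → 9.25% + 0% municipal = 9.25% → €2.627925
Eye drops €10.54: nonprescription drugs → 4% + 0% municipal = 4% → €0.4216
Bookshelf €127.85: home furniture → 5.5% + 2.25% municipal = 7.75% → €9.908375
Scented candle €23.14: everything else → 9.25% + 0% municipal = 9.25% → €2.14045
Wall clock €47.21: everything else → 9.25% + 0% municipal = 9.25% → €4.366925
Unrounded tax sum = €19.465275 → €19.47

€19.47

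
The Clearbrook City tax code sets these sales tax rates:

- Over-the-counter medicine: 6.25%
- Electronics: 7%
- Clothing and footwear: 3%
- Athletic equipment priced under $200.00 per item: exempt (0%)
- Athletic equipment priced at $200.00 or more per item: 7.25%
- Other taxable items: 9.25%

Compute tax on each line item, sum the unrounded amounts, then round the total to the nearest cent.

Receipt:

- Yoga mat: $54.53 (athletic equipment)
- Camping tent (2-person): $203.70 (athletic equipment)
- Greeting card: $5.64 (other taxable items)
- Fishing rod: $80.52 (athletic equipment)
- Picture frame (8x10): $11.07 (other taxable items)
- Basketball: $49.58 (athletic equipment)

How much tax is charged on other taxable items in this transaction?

Greeting card $5.64: other taxable items → 9.25% → $0.5217
Picture frame (8x10) $11.07: other taxable items → 9.25% → $1.023975
Tax on other taxable items: unrounded sum = $1.545675 → $1.55

$1.55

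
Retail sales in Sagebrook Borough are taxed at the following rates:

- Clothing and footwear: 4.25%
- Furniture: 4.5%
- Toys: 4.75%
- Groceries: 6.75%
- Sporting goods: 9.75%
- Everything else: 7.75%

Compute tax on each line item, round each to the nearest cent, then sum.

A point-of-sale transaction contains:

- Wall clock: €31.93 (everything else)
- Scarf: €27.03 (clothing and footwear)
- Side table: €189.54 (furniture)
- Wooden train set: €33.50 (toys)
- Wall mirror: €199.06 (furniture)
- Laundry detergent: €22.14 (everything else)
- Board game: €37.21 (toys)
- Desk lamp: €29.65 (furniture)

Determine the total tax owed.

Wall clock €31.93: everything else → 7.75% → €2.47
Scarf €27.03: clothing and footwear → 4.25% → €1.15
Side table €189.54: furniture → 4.5% → €8.53
Wooden train set €33.50: toys → 4.75% → €1.59
Wall mirror €199.06: furniture → 4.5% → €8.96
Laundry detergent €22.14: everything else → 7.75% → €1.72
Board game €37.21: toys → 4.75% → €1.77
Desk lamp €29.65: furniture → 4.5% → €1.33
Total tax = €2.47 + €1.15 + €8.53 + €1.59 + €8.96 + €1.72 + €1.77 + €1.33 = €27.52

€27.52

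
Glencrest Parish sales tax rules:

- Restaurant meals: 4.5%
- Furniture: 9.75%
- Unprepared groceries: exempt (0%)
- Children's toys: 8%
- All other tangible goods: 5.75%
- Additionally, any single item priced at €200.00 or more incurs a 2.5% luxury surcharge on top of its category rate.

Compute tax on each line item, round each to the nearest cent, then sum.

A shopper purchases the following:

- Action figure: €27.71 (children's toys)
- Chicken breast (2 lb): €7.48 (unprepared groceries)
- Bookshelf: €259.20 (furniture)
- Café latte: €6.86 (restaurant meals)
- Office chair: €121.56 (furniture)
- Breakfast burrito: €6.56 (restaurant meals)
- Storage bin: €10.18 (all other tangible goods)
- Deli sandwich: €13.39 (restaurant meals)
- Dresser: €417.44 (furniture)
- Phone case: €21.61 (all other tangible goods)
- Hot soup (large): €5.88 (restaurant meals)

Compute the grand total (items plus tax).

Action figure €27.71: children's toys → 8% → €2.22
Chicken breast (2 lb) €7.48: unprepared groceries → 0% → €0.00
Bookshelf €259.20: furniture → 9.75% + 2.5% surcharge = 12.25% → €31.75
Café latte €6.86: restaurant meals → 4.5% → €0.31
Office chair €121.56: furniture → 9.75% → €11.85
Breakfast burrito €6.56: restaurant meals → 4.5% → €0.30
Storage bin €10.18: all other tangible goods → 5.75% → €0.59
Deli sandwich €13.39: restaurant meals → 4.5% → €0.60
Dresser €417.44: furniture → 9.75% + 2.5% surcharge = 12.25% → €51.14
Phone case €21.61: all other tangible goods → 5.75% → €1.24
Hot soup (large) €5.88: restaurant meals → 4.5% → €0.26
Subtotal = €897.87; tax = €100.26; total due = €998.13

€998.13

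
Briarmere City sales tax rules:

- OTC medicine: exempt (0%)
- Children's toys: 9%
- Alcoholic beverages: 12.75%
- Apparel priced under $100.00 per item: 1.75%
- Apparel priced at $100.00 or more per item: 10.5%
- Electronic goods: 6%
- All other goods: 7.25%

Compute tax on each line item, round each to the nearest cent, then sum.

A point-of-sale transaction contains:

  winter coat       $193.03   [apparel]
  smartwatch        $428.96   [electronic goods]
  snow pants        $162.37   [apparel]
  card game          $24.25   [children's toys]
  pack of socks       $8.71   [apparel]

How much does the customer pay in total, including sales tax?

Winter coat $193.03: apparel, $100.00 or more → 10.5% → $20.27
Smartwatch $428.96: electronic goods → 6% → $25.74
Snow pants $162.37: apparel, $100.00 or more → 10.5% → $17.05
Card game $24.25: children's toys → 9% → $2.18
Pack of socks $8.71: apparel, under $100.00 → 1.75% → $0.15
Subtotal = $817.32; tax = $65.39; total due = $882.71

$882.71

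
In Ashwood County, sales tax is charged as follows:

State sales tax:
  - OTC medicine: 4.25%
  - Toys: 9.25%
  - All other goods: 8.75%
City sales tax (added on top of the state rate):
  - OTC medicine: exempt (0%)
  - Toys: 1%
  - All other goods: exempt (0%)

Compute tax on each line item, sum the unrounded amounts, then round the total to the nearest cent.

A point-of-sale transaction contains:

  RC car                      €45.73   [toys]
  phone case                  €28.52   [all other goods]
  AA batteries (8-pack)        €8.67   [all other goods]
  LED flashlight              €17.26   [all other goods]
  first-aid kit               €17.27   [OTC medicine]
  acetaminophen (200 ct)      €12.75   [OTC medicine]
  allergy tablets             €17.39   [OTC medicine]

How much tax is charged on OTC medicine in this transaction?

€2.01

First-aid kit €17.27: OTC medicine → 4.25% + 0% city = 4.25% → €0.733975
Acetaminophen (200 ct) €12.75: OTC medicine → 4.25% + 0% city = 4.25% → €0.541875
Allergy tablets €17.39: OTC medicine → 4.25% + 0% city = 4.25% → €0.739075
Tax on OTC medicine: unrounded sum = €2.014925 → €2.01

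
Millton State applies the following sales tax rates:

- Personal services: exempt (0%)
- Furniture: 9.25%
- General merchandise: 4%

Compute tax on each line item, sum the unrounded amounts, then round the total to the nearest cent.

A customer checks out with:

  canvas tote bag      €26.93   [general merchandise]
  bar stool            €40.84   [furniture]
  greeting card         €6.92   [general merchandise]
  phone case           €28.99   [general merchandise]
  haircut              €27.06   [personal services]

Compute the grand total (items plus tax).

Canvas tote bag €26.93: general merchandise → 4% → €1.0772
Bar stool €40.84: furniture → 9.25% → €3.7777
Greeting card €6.92: general merchandise → 4% → €0.2768
Phone case €28.99: general merchandise → 4% → €1.1596
Haircut €27.06: personal services → 0% → €0.00
Subtotal = €130.74; unrounded tax = €6.2913 → €6.29; total due = €137.03

€137.03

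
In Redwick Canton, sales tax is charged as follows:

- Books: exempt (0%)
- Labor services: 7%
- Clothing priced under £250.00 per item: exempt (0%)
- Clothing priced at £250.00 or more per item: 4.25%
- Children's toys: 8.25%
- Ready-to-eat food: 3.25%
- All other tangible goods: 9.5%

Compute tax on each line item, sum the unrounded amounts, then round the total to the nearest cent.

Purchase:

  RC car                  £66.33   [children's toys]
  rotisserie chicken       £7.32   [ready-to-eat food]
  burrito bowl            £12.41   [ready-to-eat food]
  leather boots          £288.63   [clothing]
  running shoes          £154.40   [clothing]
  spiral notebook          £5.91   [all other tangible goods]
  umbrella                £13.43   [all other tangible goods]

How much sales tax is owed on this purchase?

RC car £66.33: children's toys → 8.25% → £5.472225
Rotisserie chicken £7.32: ready-to-eat food → 3.25% → £0.2379
Burrito bowl £12.41: ready-to-eat food → 3.25% → £0.403325
Leather boots £288.63: clothing, £250.00 or more → 4.25% → £12.266775
Running shoes £154.40: clothing, under £250.00 → 0% → £0.00
Spiral notebook £5.91: all other tangible goods → 9.5% → £0.56145
Umbrella £13.43: all other tangible goods → 9.5% → £1.27585
Unrounded tax sum = £20.217525 → £20.22

£20.22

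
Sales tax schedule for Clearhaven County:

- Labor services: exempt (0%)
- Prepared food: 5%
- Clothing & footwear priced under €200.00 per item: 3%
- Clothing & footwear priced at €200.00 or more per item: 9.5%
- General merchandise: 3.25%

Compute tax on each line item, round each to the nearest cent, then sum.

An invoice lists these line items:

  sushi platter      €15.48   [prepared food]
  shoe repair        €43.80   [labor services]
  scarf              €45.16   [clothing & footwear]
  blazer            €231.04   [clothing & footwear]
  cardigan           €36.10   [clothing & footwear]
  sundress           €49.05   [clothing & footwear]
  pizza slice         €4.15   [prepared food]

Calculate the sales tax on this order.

Sushi platter €15.48: prepared food → 5% → €0.77
Shoe repair €43.80: labor services → 0% → €0.00
Scarf €45.16: clothing & footwear, under €200.00 → 3% → €1.35
Blazer €231.04: clothing & footwear, €200.00 or more → 9.5% → €21.95
Cardigan €36.10: clothing & footwear, under €200.00 → 3% → €1.08
Sundress €49.05: clothing & footwear, under €200.00 → 3% → €1.47
Pizza slice €4.15: prepared food → 5% → €0.21
Total tax = €0.77 + €1.35 + €21.95 + €1.08 + €1.47 + €0.21 = €26.83

€26.83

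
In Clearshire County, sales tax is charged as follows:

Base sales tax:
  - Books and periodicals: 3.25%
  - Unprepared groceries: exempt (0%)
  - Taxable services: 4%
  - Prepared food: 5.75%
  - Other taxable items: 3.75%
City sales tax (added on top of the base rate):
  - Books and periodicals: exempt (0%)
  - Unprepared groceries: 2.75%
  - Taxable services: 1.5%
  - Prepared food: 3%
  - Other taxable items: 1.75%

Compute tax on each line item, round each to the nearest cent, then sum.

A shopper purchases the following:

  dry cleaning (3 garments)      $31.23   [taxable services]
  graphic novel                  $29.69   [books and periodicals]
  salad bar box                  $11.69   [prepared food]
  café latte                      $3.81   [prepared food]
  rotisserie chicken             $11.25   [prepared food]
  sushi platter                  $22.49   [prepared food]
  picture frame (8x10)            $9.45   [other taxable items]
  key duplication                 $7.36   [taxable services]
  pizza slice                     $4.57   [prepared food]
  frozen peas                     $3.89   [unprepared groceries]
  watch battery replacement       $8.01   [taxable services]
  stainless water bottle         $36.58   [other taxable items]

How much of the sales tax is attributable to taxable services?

Dry cleaning (3 garments) $31.23: taxable services → 4% + 1.5% city = 5.5% → $1.72
Key duplication $7.36: taxable services → 4% + 1.5% city = 5.5% → $0.40
Watch battery replacement $8.01: taxable services → 4% + 1.5% city = 5.5% → $0.44
Tax on taxable services = $1.72 + $0.40 + $0.44 = $2.56

$2.56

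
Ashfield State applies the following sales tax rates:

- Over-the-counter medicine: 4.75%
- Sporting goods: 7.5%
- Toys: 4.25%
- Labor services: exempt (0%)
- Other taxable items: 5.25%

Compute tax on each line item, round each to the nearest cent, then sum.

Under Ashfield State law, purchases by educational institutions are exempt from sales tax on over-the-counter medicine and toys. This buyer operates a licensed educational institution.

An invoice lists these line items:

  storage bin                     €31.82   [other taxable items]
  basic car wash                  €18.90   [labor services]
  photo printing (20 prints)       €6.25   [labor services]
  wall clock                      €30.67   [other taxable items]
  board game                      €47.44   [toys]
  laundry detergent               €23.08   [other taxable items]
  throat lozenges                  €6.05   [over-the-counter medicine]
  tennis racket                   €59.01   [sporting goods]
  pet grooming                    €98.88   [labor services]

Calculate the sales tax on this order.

Storage bin €31.82: other taxable items → 5.25% → €1.67
Basic car wash €18.90: labor services → 0% → €0.00
Photo printing (20 prints) €6.25: labor services → 0% → €0.00
Wall clock €30.67: other taxable items → 5.25% → €1.61
Board game €47.44: toys, buyer-exempt → 0% → €0.00
Laundry detergent €23.08: other taxable items → 5.25% → €1.21
Throat lozenges €6.05: over-the-counter medicine, buyer-exempt → 0% → €0.00
Tennis racket €59.01: sporting goods → 7.5% → €4.43
Pet grooming €98.88: labor services → 0% → €0.00
Total tax = €1.67 + €1.61 + €1.21 + €4.43 = €8.92

€8.92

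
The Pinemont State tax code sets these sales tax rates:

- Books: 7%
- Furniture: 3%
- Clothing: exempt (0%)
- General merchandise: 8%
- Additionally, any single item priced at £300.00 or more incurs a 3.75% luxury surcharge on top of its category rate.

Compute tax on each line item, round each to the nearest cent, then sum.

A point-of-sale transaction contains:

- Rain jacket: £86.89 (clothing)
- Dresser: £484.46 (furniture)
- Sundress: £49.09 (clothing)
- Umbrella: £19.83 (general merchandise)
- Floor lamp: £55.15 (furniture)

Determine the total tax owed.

£35.94

Rain jacket £86.89: clothing → 0% → £0.00
Dresser £484.46: furniture → 3% + 3.75% surcharge = 6.75% → £32.70
Sundress £49.09: clothing → 0% → £0.00
Umbrella £19.83: general merchandise → 8% → £1.59
Floor lamp £55.15: furniture → 3% → £1.65
Total tax = £32.70 + £1.59 + £1.65 = £35.94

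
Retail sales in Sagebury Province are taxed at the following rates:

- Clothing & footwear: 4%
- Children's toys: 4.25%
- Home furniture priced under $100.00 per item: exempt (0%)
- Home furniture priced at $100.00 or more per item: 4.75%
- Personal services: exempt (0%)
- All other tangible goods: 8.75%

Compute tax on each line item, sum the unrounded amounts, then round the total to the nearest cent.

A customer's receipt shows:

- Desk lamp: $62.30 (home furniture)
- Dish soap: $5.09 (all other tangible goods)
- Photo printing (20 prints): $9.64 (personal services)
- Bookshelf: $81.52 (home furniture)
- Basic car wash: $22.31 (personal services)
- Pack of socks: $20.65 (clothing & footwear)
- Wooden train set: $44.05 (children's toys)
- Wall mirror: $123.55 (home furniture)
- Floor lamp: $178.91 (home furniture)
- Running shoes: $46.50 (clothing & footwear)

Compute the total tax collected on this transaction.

$19.37

Desk lamp $62.30: home furniture, under $100.00 → 0% → $0.00
Dish soap $5.09: all other tangible goods → 8.75% → $0.445375
Photo printing (20 prints) $9.64: personal services → 0% → $0.00
Bookshelf $81.52: home furniture, under $100.00 → 0% → $0.00
Basic car wash $22.31: personal services → 0% → $0.00
Pack of socks $20.65: clothing & footwear → 4% → $0.826
Wooden train set $44.05: children's toys → 4.25% → $1.872125
Wall mirror $123.55: home furniture, $100.00 or more → 4.75% → $5.868625
Floor lamp $178.91: home furniture, $100.00 or more → 4.75% → $8.498225
Running shoes $46.50: clothing & footwear → 4% → $1.86
Unrounded tax sum = $19.37035 → $19.37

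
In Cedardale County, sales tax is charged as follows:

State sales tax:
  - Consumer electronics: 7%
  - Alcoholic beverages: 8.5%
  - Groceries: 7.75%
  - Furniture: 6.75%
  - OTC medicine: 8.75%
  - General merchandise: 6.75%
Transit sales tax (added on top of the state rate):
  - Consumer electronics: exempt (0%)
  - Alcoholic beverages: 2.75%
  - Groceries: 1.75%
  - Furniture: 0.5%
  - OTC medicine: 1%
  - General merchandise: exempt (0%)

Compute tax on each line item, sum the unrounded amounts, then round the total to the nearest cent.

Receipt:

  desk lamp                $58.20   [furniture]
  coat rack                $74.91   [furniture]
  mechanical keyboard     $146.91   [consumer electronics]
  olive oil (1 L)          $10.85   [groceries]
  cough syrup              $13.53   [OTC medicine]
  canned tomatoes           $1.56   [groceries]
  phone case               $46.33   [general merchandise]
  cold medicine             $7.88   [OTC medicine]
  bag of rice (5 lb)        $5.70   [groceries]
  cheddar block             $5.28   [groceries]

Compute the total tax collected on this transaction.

Desk lamp $58.20: furniture → 6.75% + 0.5% transit = 7.25% → $4.2195
Coat rack $74.91: furniture → 6.75% + 0.5% transit = 7.25% → $5.430975
Mechanical keyboard $146.91: consumer electronics → 7% + 0% transit = 7% → $10.2837
Olive oil (1 L) $10.85: groceries → 7.75% + 1.75% transit = 9.5% → $1.03075
Cough syrup $13.53: OTC medicine → 8.75% + 1% transit = 9.75% → $1.319175
Canned tomatoes $1.56: groceries → 7.75% + 1.75% transit = 9.5% → $0.1482
Phone case $46.33: general merchandise → 6.75% + 0% transit = 6.75% → $3.127275
Cold medicine $7.88: OTC medicine → 8.75% + 1% transit = 9.75% → $0.7683
Bag of rice (5 lb) $5.70: groceries → 7.75% + 1.75% transit = 9.5% → $0.5415
Cheddar block $5.28: groceries → 7.75% + 1.75% transit = 9.5% → $0.5016
Unrounded tax sum = $27.370975 → $27.37

$27.37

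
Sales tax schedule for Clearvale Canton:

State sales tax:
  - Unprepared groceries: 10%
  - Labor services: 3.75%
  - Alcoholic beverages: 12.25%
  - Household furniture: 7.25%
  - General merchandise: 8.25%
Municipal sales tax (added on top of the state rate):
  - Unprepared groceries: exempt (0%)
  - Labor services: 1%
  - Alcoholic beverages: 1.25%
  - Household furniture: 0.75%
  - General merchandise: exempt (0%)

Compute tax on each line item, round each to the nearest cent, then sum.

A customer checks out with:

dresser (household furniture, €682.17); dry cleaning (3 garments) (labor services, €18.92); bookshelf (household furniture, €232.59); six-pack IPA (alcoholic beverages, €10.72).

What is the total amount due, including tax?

Dresser €682.17: household furniture → 7.25% + 0.75% municipal = 8% → €54.57
Dry cleaning (3 garments) €18.92: labor services → 3.75% + 1% municipal = 4.75% → €0.90
Bookshelf €232.59: household furniture → 7.25% + 0.75% municipal = 8% → €18.61
Six-pack IPA €10.72: alcoholic beverages → 12.25% + 1.25% municipal = 13.5% → €1.45
Subtotal = €944.40; tax = €75.53; total due = €1019.93

€1019.93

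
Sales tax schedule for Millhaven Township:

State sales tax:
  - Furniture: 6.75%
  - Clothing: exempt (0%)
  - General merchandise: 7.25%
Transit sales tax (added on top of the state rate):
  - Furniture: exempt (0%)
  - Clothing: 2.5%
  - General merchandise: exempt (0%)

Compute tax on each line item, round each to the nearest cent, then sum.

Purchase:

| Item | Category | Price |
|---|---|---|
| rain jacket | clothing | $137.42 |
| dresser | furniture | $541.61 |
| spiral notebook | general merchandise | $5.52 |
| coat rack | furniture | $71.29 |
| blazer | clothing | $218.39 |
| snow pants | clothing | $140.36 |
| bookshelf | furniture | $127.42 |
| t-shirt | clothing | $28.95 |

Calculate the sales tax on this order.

$63.50

Rain jacket $137.42: clothing → 0% + 2.5% transit = 2.5% → $3.44
Dresser $541.61: furniture → 6.75% + 0% transit = 6.75% → $36.56
Spiral notebook $5.52: general merchandise → 7.25% + 0% transit = 7.25% → $0.40
Coat rack $71.29: furniture → 6.75% + 0% transit = 6.75% → $4.81
Blazer $218.39: clothing → 0% + 2.5% transit = 2.5% → $5.46
Snow pants $140.36: clothing → 0% + 2.5% transit = 2.5% → $3.51
Bookshelf $127.42: furniture → 6.75% + 0% transit = 6.75% → $8.60
T-shirt $28.95: clothing → 0% + 2.5% transit = 2.5% → $0.72
Total tax = $3.44 + $36.56 + $0.40 + $4.81 + $5.46 + $3.51 + $8.60 + $0.72 = $63.50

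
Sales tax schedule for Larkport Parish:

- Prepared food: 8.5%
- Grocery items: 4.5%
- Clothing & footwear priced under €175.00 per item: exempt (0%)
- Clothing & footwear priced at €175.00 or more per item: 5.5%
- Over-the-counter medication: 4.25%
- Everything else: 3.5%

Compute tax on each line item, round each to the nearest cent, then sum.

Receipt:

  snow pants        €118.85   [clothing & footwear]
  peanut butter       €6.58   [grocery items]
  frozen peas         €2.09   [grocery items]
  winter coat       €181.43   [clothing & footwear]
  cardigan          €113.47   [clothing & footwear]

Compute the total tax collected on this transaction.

Snow pants €118.85: clothing & footwear, under €175.00 → 0% → €0.00
Peanut butter €6.58: grocery items → 4.5% → €0.30
Frozen peas €2.09: grocery items → 4.5% → €0.09
Winter coat €181.43: clothing & footwear, €175.00 or more → 5.5% → €9.98
Cardigan €113.47: clothing & footwear, under €175.00 → 0% → €0.00
Total tax = €0.30 + €0.09 + €9.98 = €10.37

€10.37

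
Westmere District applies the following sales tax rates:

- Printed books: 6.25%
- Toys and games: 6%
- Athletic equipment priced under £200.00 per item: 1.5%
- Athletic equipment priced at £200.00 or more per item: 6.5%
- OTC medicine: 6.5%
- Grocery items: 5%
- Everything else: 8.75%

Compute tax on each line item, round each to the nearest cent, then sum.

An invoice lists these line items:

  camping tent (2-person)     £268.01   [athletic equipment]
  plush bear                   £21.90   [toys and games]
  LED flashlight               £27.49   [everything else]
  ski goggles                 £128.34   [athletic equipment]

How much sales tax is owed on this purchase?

Camping tent (2-person) £268.01: athletic equipment, £200.00 or more → 6.5% → £17.42
Plush bear £21.90: toys and games → 6% → £1.31
LED flashlight £27.49: everything else → 8.75% → £2.41
Ski goggles £128.34: athletic equipment, under £200.00 → 1.5% → £1.93
Total tax = £17.42 + £1.31 + £2.41 + £1.93 = £23.07

£23.07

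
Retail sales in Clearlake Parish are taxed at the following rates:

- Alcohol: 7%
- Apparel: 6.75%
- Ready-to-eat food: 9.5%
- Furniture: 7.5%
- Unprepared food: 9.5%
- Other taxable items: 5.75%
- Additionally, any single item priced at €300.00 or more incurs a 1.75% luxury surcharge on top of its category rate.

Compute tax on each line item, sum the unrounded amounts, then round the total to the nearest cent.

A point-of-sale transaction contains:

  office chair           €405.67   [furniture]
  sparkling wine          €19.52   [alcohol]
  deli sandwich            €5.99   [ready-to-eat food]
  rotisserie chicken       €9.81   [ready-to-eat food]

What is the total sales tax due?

€40.39

Office chair €405.67: furniture → 7.5% + 1.75% surcharge = 9.25% → €37.524475
Sparkling wine €19.52: alcohol → 7% → €1.3664
Deli sandwich €5.99: ready-to-eat food → 9.5% → €0.56905
Rotisserie chicken €9.81: ready-to-eat food → 9.5% → €0.93195
Unrounded tax sum = €40.391875 → €40.39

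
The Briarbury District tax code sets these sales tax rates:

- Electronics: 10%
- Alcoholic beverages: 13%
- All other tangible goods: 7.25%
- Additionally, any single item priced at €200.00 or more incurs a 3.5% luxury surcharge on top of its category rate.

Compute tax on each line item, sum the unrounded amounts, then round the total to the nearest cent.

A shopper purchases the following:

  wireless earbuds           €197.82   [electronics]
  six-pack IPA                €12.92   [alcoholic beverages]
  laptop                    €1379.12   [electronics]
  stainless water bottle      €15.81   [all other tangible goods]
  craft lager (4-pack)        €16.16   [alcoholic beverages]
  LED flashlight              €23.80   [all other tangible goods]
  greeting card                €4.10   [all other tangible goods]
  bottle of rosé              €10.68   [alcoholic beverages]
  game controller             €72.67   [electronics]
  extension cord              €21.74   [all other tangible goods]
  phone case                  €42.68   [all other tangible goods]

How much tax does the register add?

€226.24

Wireless earbuds €197.82: electronics → 10% → €19.782
Six-pack IPA €12.92: alcoholic beverages → 13% → €1.6796
Laptop €1379.12: electronics → 10% + 3.5% surcharge = 13.5% → €186.1812
Stainless water bottle €15.81: all other tangible goods → 7.25% → €1.146225
Craft lager (4-pack) €16.16: alcoholic beverages → 13% → €2.1008
LED flashlight €23.80: all other tangible goods → 7.25% → €1.7255
Greeting card €4.10: all other tangible goods → 7.25% → €0.29725
Bottle of rosé €10.68: alcoholic beverages → 13% → €1.3884
Game controller €72.67: electronics → 10% → €7.267
Extension cord €21.74: all other tangible goods → 7.25% → €1.57615
Phone case €42.68: all other tangible goods → 7.25% → €3.0943
Unrounded tax sum = €226.238425 → €226.24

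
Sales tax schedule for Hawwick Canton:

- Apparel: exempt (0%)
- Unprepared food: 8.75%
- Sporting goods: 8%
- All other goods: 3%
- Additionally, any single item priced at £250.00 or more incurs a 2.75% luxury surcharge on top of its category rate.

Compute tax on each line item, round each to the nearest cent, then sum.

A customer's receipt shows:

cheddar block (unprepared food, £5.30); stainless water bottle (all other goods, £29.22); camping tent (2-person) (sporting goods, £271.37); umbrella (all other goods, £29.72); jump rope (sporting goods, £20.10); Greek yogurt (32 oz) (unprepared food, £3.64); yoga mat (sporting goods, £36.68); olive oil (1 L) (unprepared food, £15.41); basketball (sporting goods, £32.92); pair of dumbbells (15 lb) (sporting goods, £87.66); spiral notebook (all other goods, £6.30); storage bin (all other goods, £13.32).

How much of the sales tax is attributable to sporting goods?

Camping tent (2-person) £271.37: sporting goods → 8% + 2.75% surcharge = 10.75% → £29.17
Jump rope £20.10: sporting goods → 8% → £1.61
Yoga mat £36.68: sporting goods → 8% → £2.93
Basketball £32.92: sporting goods → 8% → £2.63
Pair of dumbbells (15 lb) £87.66: sporting goods → 8% → £7.01
Tax on sporting goods = £29.17 + £1.61 + £2.93 + £2.63 + £7.01 = £43.35

£43.35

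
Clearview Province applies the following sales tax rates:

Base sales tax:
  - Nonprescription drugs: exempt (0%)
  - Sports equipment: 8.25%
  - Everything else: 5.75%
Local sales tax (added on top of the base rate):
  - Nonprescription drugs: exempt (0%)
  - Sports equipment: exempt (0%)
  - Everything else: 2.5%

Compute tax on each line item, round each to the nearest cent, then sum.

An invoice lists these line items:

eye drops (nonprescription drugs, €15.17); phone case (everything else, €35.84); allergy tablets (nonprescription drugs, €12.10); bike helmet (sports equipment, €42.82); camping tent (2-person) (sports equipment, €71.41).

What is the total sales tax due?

Eye drops €15.17: nonprescription drugs → 0% + 0% local = 0% → €0.00
Phone case €35.84: everything else → 5.75% + 2.5% local = 8.25% → €2.96
Allergy tablets €12.10: nonprescription drugs → 0% + 0% local = 0% → €0.00
Bike helmet €42.82: sports equipment → 8.25% + 0% local = 8.25% → €3.53
Camping tent (2-person) €71.41: sports equipment → 8.25% + 0% local = 8.25% → €5.89
Total tax = €2.96 + €3.53 + €5.89 = €12.38

€12.38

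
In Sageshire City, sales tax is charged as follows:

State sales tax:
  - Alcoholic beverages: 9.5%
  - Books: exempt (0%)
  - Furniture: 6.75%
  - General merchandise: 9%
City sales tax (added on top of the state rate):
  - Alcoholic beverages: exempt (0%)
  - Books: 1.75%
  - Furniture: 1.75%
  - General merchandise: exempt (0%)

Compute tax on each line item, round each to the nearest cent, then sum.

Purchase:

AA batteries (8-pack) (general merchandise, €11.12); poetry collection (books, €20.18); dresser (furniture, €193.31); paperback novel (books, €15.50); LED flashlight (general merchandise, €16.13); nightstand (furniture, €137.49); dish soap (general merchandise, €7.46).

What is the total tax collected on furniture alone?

€28.12

Dresser €193.31: furniture → 6.75% + 1.75% city = 8.5% → €16.43
Nightstand €137.49: furniture → 6.75% + 1.75% city = 8.5% → €11.69
Tax on furniture = €16.43 + €11.69 = €28.12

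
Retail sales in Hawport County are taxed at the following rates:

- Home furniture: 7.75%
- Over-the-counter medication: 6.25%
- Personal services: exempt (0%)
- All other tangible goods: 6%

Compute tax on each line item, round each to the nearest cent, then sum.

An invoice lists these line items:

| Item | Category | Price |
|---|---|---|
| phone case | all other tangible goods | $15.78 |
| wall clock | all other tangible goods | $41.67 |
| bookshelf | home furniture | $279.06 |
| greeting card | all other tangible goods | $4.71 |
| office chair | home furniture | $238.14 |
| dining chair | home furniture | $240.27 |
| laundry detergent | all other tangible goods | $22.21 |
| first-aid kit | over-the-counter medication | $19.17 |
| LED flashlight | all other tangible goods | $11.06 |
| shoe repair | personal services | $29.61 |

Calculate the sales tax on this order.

Phone case $15.78: all other tangible goods → 6% → $0.95
Wall clock $41.67: all other tangible goods → 6% → $2.50
Bookshelf $279.06: home furniture → 7.75% → $21.63
Greeting card $4.71: all other tangible goods → 6% → $0.28
Office chair $238.14: home furniture → 7.75% → $18.46
Dining chair $240.27: home furniture → 7.75% → $18.62
Laundry detergent $22.21: all other tangible goods → 6% → $1.33
First-aid kit $19.17: over-the-counter medication → 6.25% → $1.20
LED flashlight $11.06: all other tangible goods → 6% → $0.66
Shoe repair $29.61: personal services → 0% → $0.00
Total tax = $0.95 + $2.50 + $21.63 + $0.28 + $18.46 + $18.62 + $1.33 + $1.20 + $0.66 = $65.63

$65.63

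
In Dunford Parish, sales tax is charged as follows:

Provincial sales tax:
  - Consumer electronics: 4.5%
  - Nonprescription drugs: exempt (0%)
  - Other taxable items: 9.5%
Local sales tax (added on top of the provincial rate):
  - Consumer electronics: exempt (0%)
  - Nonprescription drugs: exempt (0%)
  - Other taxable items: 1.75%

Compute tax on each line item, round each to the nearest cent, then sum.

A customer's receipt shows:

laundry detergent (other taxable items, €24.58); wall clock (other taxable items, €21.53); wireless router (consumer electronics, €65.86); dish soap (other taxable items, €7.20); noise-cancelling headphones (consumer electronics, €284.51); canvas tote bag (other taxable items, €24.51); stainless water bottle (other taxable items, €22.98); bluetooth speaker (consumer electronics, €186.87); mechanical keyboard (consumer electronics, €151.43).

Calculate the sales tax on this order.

Laundry detergent €24.58: other taxable items → 9.5% + 1.75% local = 11.25% → €2.77
Wall clock €21.53: other taxable items → 9.5% + 1.75% local = 11.25% → €2.42
Wireless router €65.86: consumer electronics → 4.5% + 0% local = 4.5% → €2.96
Dish soap €7.20: other taxable items → 9.5% + 1.75% local = 11.25% → €0.81
Noise-cancelling headphones €284.51: consumer electronics → 4.5% + 0% local = 4.5% → €12.80
Canvas tote bag €24.51: other taxable items → 9.5% + 1.75% local = 11.25% → €2.76
Stainless water bottle €22.98: other taxable items → 9.5% + 1.75% local = 11.25% → €2.59
Bluetooth speaker €186.87: consumer electronics → 4.5% + 0% local = 4.5% → €8.41
Mechanical keyboard €151.43: consumer electronics → 4.5% + 0% local = 4.5% → €6.81
Total tax = €2.77 + €2.42 + €2.96 + €0.81 + €12.80 + €2.76 + €2.59 + €8.41 + €6.81 = €42.33

€42.33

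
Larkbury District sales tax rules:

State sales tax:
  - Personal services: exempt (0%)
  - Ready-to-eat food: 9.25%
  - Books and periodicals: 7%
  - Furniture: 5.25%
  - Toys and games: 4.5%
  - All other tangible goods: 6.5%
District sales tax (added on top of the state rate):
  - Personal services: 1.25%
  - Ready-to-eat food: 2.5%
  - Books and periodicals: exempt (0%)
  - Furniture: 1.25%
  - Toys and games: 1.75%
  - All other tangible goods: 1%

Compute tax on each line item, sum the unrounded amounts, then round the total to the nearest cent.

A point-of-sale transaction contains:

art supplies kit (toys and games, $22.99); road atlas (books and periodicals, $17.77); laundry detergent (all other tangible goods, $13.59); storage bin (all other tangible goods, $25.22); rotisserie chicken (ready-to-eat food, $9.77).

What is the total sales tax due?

Art supplies kit $22.99: toys and games → 4.5% + 1.75% district = 6.25% → $1.436875
Road atlas $17.77: books and periodicals → 7% + 0% district = 7% → $1.2439
Laundry detergent $13.59: all other tangible goods → 6.5% + 1% district = 7.5% → $1.01925
Storage bin $25.22: all other tangible goods → 6.5% + 1% district = 7.5% → $1.8915
Rotisserie chicken $9.77: ready-to-eat food → 9.25% + 2.5% district = 11.75% → $1.147975
Unrounded tax sum = $6.7395 → $6.74

$6.74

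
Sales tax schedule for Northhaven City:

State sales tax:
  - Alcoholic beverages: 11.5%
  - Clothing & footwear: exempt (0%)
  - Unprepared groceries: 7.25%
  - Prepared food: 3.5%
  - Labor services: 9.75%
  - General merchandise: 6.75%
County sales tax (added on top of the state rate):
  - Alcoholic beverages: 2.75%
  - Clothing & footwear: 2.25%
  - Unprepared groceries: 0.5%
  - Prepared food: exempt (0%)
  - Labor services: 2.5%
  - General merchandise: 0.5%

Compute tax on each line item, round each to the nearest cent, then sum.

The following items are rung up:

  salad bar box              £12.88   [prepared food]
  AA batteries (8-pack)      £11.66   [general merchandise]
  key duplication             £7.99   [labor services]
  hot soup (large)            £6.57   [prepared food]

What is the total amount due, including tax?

£41.61

Salad bar box £12.88: prepared food → 3.5% + 0% county = 3.5% → £0.45
AA batteries (8-pack) £11.66: general merchandise → 6.75% + 0.5% county = 7.25% → £0.85
Key duplication £7.99: labor services → 9.75% + 2.5% county = 12.25% → £0.98
Hot soup (large) £6.57: prepared food → 3.5% + 0% county = 3.5% → £0.23
Subtotal = £39.10; tax = £2.51; total due = £41.61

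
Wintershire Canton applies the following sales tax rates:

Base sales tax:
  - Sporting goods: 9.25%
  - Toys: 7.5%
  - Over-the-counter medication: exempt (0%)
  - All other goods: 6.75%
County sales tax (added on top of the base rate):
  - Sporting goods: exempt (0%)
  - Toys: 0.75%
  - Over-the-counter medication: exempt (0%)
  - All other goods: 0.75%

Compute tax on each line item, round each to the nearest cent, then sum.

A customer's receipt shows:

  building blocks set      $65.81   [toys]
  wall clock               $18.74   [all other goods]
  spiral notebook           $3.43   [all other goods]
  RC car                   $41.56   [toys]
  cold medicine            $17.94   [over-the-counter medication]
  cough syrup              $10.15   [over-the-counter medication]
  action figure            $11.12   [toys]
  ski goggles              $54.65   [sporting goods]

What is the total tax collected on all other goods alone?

Wall clock $18.74: all other goods → 6.75% + 0.75% county = 7.5% → $1.41
Spiral notebook $3.43: all other goods → 6.75% + 0.75% county = 7.5% → $0.26
Tax on all other goods = $1.41 + $0.26 = $1.67

$1.67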